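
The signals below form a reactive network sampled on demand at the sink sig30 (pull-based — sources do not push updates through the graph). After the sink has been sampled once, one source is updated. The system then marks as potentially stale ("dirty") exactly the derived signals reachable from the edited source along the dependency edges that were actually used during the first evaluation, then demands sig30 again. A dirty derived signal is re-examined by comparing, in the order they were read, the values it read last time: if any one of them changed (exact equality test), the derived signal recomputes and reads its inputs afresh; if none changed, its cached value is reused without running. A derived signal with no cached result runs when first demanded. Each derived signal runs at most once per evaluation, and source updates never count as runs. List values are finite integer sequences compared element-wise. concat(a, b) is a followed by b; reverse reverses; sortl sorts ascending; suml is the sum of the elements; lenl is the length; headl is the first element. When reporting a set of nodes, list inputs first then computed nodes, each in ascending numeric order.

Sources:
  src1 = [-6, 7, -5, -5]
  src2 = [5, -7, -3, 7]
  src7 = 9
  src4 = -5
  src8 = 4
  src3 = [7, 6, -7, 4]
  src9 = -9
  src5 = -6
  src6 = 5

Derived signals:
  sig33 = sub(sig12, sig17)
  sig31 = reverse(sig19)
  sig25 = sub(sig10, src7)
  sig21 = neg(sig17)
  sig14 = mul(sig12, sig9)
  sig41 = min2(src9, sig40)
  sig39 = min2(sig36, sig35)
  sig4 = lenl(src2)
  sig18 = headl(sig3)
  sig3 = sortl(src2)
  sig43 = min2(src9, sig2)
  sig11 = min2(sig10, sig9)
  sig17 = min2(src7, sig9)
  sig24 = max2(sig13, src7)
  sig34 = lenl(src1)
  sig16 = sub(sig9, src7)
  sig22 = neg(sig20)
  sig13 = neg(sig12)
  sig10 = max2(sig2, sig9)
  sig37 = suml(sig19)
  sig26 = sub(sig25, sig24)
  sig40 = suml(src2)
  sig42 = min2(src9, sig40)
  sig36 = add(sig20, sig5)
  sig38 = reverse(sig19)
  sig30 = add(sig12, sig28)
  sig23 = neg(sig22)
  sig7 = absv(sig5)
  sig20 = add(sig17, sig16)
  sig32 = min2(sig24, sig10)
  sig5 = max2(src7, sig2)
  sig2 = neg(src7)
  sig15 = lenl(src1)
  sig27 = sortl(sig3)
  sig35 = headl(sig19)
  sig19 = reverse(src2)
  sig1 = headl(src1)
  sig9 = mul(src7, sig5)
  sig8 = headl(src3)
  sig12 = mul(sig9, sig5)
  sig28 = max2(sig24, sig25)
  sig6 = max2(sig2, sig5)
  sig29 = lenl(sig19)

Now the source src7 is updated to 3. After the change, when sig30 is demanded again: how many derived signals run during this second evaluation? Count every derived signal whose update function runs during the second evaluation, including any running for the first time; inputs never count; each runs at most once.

Run set: sig2, sig5, sig9, sig10, sig12, sig13, sig24, sig25, sig28, sig30 (10 run).

Initial pass — values computed on the first demand:
  sig2 = neg(9) = -9
  sig5 = max2(9, -9) = 9
  sig9 = mul(9, 9) = 81
  sig10 = max2(-9, 81) = 81
  sig12 = mul(81, 9) = 729
  sig13 = neg(729) = -729
  sig24 = max2(-729, 9) = 9
  sig25 = sub(81, 9) = 72
  sig28 = max2(9, 72) = 72
  sig30 = add(729, 72) = 801

Second demand — change propagation:
  sig2: re-runs because src7 9->3; new result -3.
  sig5: re-runs because src7 9->3; sig2 -9->-3; new result 3.
  sig9: re-runs because src7 9->3; sig5 9->3; new result 9.
  sig10: re-runs because sig2 -9->-3; sig9 81->9; new result 9.
  sig12: re-runs because sig9 81->9; sig5 9->3; new result 27.
  sig13: re-runs because sig12 729->27; new result -27.
  sig24: re-runs because sig13 -729->-27; src7 9->3; new result 3.
  sig25: re-runs because sig10 81->9; src7 9->3; new result 6.
  sig28: re-runs because sig24 9->3; sig25 72->6; new result 6.
  sig30: re-runs because sig12 729->27; sig28 72->6; new result 33.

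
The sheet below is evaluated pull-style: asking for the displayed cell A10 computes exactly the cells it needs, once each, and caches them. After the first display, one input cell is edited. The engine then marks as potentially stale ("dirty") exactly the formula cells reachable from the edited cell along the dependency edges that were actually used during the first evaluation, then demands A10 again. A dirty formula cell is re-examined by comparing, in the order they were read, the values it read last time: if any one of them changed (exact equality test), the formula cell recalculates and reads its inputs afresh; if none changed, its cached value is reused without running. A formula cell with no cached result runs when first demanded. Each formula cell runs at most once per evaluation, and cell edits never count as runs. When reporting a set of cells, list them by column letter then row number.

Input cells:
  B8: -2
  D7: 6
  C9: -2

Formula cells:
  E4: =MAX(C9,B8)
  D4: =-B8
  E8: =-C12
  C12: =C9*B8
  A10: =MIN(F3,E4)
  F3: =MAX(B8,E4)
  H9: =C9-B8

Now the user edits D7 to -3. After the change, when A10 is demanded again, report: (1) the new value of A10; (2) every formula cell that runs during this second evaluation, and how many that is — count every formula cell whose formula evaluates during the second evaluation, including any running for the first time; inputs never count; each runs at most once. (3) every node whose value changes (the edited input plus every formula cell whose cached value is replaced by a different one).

Demanding A10 again yields -2.
0 formula cells run: none.
The nodes whose values change: D7.
Note the shortcut — nothing in the graph depends on D7 at all, so no recomputation happens.

First demand of the output computes:
  E4 = MAX(-2, -2) = -2
  F3 = MAX(-2, -2) = -2
  A10 = MIN(-2, -2) = -2

After the edit, cleaning proceeds:
  no node depends on D7 at all; the second demand re-runs nothing.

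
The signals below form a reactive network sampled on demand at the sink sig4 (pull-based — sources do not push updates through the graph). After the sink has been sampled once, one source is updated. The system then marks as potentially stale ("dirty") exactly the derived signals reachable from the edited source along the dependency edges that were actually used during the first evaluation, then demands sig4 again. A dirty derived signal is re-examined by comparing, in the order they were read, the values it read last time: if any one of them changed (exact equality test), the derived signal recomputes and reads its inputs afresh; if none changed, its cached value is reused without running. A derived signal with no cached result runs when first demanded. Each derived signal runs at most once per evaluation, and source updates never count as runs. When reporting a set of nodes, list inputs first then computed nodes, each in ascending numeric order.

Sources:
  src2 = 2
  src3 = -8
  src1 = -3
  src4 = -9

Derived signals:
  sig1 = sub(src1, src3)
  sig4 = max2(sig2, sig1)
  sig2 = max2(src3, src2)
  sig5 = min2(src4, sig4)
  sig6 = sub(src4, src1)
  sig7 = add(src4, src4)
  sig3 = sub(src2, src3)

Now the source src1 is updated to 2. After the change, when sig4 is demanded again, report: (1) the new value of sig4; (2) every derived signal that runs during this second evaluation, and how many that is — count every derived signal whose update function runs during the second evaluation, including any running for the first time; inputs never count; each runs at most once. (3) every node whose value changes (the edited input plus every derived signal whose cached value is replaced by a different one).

Initial pass — values computed on the first demand:
  sig1 = sub(-3, -8) = 5
  sig2 = max2(-8, 2) = 2
  sig4 = max2(2, 5) = 5

Second demand — change propagation:
  sig1: re-runs because src1 -3->2; new result 10.
  sig4: re-runs because sig1 5->10; new result 10.

sig4 now evaluates to 10.
Run set: sig1, sig4 (2 run).
Changed values: src1, sig1, sig4.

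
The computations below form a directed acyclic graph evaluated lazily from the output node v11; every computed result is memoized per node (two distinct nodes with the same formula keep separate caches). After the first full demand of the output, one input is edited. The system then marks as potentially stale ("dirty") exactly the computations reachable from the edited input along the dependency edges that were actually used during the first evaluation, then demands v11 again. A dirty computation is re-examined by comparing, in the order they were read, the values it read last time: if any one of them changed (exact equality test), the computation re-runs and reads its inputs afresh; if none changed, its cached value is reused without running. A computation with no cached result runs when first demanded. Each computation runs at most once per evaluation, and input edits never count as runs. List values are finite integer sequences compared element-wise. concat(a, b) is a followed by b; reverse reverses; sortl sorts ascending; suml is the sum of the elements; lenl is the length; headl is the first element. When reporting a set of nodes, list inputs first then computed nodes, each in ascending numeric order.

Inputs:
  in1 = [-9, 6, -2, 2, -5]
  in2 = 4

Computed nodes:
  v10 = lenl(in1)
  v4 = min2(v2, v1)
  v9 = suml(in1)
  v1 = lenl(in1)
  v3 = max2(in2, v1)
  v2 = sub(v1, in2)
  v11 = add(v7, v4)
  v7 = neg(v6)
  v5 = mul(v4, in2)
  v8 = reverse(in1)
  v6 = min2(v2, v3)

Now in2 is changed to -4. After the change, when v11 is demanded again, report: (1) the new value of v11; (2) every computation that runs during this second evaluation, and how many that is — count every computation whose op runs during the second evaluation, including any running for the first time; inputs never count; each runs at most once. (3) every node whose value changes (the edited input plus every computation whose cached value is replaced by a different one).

Demanding v11 again yields 0.
6 computations run: v2, v3, v4, v6, v7, v11.
The nodes whose values change: in2, v2, v4, v6, v7.

First demand of the output computes:
  v1 = lenl([-9, 6, -2, 2, -5]) = 5
  v2 = sub(5, 4) = 1
  v3 = max2(4, 5) = 5
  v4 = min2(1, 5) = 1
  v6 = min2(1, 5) = 1
  v7 = neg(1) = -1
  v11 = add(-1, 1) = 0

After the edit, cleaning proceeds:
  v2: a read changed (in2 4->-4) — executes, giving 9.
  v3: a read changed (in2 4->-4) — executes, giving 5 — identical to its old value.
  v4: a read changed (v2 1->9) — executes, giving 5.
  v6: a read changed (v2 1->9) — executes, giving 5.
  v7: a read changed (v6 1->5) — executes, giving -5.
  v11: a read changed (v7 -1->-5; v4 1->5) — executes, giving 0 — identical to its old value.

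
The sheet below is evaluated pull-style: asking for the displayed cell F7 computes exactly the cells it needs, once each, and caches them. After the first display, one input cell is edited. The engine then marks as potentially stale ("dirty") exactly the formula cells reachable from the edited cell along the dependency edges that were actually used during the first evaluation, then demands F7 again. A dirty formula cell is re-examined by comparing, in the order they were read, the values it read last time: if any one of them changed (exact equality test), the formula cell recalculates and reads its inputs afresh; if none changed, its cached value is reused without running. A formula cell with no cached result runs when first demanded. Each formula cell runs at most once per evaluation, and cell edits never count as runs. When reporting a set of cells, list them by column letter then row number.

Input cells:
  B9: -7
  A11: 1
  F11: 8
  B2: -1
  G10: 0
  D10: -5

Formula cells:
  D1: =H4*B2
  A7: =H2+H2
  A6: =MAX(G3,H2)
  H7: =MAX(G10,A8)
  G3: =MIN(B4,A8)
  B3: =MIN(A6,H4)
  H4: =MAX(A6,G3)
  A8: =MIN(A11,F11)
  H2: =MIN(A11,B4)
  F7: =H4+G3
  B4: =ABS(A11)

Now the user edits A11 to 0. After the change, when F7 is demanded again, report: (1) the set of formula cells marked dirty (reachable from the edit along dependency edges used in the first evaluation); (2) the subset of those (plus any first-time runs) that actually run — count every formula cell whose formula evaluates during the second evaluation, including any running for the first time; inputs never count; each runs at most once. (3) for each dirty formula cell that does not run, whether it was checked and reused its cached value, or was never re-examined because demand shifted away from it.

First demand of the output computes:
  A8 = MIN(1, 8) = 1
  B4 = ABS(1) = 1
  G3 = MIN(1, 1) = 1
  H2 = MIN(1, 1) = 1
  A6 = MAX(1, 1) = 1
  H4 = MAX(1, 1) = 1
  F7 = 1 + 1 = 2

After the edit, cleaning proceeds:
  A8: a read changed (A11 1->0) — executes, giving 0.
  B4: a read changed (A11 1->0) — executes, giving 0.
  G3: a read changed (B4 1->0; A8 1->0) — executes, giving 0.
  H2: a read changed (A11 1->0; B4 1->0) — executes, giving 0.
  A6: a read changed (G3 1->0; H2 1->0) — executes, giving 0.
  H4: a read changed (A6 1->0; G3 1->0) — executes, giving 0.
  F7: a read changed (H4 1->0; G3 1->0) — executes, giving 0.

The edit dirties: A6, A8, B4, F7, G3, H2, H4.
7 formula cells run: A6, A8, B4, F7, G3, H2, H4.
No dirty formula cell escaped a run.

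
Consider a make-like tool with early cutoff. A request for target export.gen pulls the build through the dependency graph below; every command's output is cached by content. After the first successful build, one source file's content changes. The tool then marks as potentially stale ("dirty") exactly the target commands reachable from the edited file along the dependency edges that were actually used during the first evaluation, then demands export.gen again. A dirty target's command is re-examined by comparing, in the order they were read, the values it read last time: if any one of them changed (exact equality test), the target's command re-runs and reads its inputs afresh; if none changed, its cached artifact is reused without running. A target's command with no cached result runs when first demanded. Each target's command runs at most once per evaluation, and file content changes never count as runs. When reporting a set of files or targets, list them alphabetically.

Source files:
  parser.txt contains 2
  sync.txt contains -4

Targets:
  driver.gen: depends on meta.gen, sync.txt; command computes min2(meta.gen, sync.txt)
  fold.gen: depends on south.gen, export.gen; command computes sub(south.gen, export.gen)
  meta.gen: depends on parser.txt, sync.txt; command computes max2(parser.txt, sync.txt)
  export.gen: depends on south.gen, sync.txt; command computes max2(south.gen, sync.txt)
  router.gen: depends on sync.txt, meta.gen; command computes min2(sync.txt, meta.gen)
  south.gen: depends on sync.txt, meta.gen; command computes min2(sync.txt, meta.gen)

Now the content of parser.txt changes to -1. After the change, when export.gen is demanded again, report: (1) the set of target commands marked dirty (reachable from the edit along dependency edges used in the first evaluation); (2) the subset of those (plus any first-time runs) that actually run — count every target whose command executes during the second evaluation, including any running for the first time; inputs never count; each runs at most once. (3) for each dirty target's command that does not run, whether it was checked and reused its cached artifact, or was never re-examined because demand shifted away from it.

First demand of the output computes:
  meta.gen = max2(2, -4) = 2
  south.gen = min2(-4, 2) = -4
  export.gen = max2(-4, -4) = -4

After the edit, cleaning proceeds:
  meta.gen: a read changed (parser.txt 2->-1) — executes, giving -1.
  south.gen: a read changed (meta.gen 2->-1) — executes, giving -4 — identical to its old value.
  export.gen: dirty, but its reads are unchanged (south.gen unchanged, sync.txt unchanged); cached -4 stands.

Note the absorption at south.gen: it re-runs yet its value is the same, leaving the output's value untouched.

The edit dirties: export.gen, meta.gen, south.gen.
2 target commands run: meta.gen, south.gen.
Cache hits after checking: export.gen.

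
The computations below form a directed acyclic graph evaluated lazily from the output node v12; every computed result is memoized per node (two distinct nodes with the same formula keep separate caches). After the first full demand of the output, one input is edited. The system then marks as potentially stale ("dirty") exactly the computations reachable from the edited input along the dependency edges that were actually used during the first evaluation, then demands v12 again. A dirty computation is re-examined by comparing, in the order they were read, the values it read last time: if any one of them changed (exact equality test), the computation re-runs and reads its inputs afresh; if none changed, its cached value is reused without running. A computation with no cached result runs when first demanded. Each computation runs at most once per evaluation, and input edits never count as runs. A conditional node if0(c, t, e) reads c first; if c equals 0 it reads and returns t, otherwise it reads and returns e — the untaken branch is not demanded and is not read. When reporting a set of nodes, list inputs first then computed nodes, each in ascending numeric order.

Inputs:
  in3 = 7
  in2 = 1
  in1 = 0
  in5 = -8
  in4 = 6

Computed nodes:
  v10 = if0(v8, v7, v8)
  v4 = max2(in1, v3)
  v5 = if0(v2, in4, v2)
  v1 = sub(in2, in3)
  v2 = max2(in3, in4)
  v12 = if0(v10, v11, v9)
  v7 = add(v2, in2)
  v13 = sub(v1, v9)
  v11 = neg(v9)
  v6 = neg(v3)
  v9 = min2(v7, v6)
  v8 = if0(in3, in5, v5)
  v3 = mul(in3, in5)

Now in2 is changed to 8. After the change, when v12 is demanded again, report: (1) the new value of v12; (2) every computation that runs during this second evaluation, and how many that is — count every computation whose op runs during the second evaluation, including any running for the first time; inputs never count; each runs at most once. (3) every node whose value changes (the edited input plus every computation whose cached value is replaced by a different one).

Demanding v12 again yields 15.
3 computations run: v7, v9, v12.
The nodes whose values change: in2, v7, v9, v12.

First demand of the output computes:
  v2 = max2(7, 6) = 7
  v3 = mul(7, -8) = -56
  v5 = if0(v2=7 -> else branch v2) = 7
  v6 = neg(-56) = 56
  v7 = add(7, 1) = 8
  v8 = if0(in3=7 -> else branch v5) = 7
  v9 = min2(8, 56) = 8
  v10 = if0(v8=7 -> else branch v8) = 7
  v12 = if0(v10=7 -> else branch v9) = 8

After the edit, cleaning proceeds:
  v7: a read changed (in2 1->8) — executes, giving 15.
  v9: a read changed (v7 8->15) — executes, giving 15.
  v12: a read changed (v9 8->15) — executes, giving 15.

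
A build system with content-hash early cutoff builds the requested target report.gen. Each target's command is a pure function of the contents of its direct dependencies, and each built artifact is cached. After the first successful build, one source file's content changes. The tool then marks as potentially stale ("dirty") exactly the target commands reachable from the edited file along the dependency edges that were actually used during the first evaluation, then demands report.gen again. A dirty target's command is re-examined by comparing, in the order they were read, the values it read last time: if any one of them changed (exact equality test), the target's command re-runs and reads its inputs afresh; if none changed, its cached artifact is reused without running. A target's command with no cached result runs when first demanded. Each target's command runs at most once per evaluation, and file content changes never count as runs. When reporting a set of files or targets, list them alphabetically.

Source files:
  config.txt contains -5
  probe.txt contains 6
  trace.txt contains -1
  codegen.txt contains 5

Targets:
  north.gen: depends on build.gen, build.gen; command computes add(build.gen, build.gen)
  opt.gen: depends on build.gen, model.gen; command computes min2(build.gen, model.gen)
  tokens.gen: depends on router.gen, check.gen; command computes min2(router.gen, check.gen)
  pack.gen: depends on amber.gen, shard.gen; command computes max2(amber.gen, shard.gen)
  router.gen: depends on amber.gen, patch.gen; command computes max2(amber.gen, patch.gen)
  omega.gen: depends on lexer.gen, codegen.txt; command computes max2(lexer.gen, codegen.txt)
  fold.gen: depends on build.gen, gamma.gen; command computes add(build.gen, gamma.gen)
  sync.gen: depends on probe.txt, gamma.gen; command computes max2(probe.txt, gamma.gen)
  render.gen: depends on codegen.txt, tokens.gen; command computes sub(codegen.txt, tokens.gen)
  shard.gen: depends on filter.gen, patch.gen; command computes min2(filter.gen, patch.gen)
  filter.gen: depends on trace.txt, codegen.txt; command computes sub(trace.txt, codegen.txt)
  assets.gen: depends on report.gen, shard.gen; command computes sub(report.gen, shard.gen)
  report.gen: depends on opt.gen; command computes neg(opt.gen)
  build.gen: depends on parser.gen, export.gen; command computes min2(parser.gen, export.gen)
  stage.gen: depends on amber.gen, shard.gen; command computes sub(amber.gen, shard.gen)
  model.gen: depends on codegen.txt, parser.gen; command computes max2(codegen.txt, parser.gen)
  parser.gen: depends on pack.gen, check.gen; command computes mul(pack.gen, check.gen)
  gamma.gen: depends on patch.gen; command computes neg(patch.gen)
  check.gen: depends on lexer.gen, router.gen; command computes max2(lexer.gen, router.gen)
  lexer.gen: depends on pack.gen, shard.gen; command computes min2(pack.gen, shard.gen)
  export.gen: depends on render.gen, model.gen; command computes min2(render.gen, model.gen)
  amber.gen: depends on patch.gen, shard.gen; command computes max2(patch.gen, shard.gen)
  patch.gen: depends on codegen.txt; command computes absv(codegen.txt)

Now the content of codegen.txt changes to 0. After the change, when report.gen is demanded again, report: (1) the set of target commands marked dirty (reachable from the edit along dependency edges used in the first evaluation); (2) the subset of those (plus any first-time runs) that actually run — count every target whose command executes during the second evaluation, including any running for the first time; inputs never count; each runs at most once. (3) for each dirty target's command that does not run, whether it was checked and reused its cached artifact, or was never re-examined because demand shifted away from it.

Marked dirty: amber.gen, build.gen, check.gen, export.gen, filter.gen, lexer.gen, model.gen, opt.gen, pack.gen, parser.gen, patch.gen, render.gen, report.gen, router.gen, shard.gen, tokens.gen.
Target commands that run: amber.gen, build.gen, check.gen, export.gen, filter.gen, lexer.gen, model.gen, opt.gen, pack.gen, parser.gen, patch.gen, render.gen, router.gen, shard.gen, tokens.gen — 15 in total.
Checked but reused from cache: report.gen.
Key observation: the cutoff stops propagation at report.gen — its inputs' values are unchanged, so it reuses its cache.

First evaluation (everything demanded from the output):
  filter.gen = sub(-1, 5) = -6
  patch.gen = absv(5) = 5
  shard.gen = min2(-6, 5) = -6
  amber.gen = max2(5, -6) = 5
  pack.gen = max2(5, -6) = 5
  lexer.gen = min2(5, -6) = -6
  router.gen = max2(5, 5) = 5
  check.gen = max2(-6, 5) = 5
  parser.gen = mul(5, 5) = 25
  model.gen = max2(5, 25) = 25
  tokens.gen = min2(5, 5) = 5
  render.gen = sub(5, 5) = 0
  export.gen = min2(0, 25) = 0
  build.gen = min2(25, 0) = 0
  opt.gen = min2(0, 25) = 0
  report.gen = neg(0) = 0

Propagation after the edit:
  filter.gen: runs — codegen.txt 5->0; result -1.
  patch.gen: runs — codegen.txt 5->0; result 0.
  shard.gen: runs — filter.gen -6->-1; patch.gen 5->0; result -1.
  amber.gen: runs — patch.gen 5->0; shard.gen -6->-1; result 0.
  pack.gen: runs — amber.gen 5->0; shard.gen -6->-1; result 0.
  lexer.gen: runs — pack.gen 5->0; shard.gen -6->-1; result -1.
  router.gen: runs — amber.gen 5->0; patch.gen 5->0; result 0.
  check.gen: runs — lexer.gen -6->-1; router.gen 5->0; result 0.
  parser.gen: runs — pack.gen 5->0; check.gen 5->0; result 0.
  model.gen: runs — codegen.txt 5->0; parser.gen 25->0; result 0.
  tokens.gen: runs — router.gen 5->0; check.gen 5->0; result 0.
  render.gen: runs — codegen.txt 5->0; tokens.gen 5->0; result 0 (same value as before).
  export.gen: runs — model.gen 25->0; result 0 (same value as before).
  build.gen: runs — parser.gen 25->0; result 0 (same value as before).
  opt.gen: runs — model.gen 25->0; result 0 (same value as before).
  report.gen: checked — values it read are unchanged (opt.gen unchanged); reused cached 0 without running.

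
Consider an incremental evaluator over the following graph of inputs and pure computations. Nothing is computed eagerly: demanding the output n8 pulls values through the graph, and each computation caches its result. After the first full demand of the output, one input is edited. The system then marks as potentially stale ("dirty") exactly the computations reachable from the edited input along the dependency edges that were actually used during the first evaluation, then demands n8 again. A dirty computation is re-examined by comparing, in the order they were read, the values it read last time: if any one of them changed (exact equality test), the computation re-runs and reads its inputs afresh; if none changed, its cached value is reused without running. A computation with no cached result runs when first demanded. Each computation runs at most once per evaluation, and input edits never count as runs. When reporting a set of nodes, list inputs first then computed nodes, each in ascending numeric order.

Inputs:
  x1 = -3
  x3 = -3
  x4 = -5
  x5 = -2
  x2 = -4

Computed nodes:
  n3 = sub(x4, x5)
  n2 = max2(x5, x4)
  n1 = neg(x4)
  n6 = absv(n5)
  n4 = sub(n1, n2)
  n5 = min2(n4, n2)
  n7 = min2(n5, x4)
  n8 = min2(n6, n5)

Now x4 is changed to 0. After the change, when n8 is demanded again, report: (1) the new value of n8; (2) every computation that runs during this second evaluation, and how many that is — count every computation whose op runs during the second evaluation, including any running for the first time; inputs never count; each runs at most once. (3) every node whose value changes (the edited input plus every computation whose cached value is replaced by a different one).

Initial pass — values computed on the first demand:
  n1 = neg(-5) = 5
  n2 = max2(-2, -5) = -2
  n4 = sub(5, -2) = 7
  n5 = min2(7, -2) = -2
  n6 = absv(-2) = 2
  n8 = min2(2, -2) = -2

Second demand — change propagation:
  n1: re-runs because x4 -5->0; new result 0.
  n2: re-runs because x4 -5->0; new result 0.
  n4: re-runs because n1 5->0; n2 -2->0; new result 0.
  n5: re-runs because n4 7->0; n2 -2->0; new result 0.
  n6: re-runs because n5 -2->0; new result 0.
  n8: re-runs because n6 2->0; n5 -2->0; new result 0.

n8 now evaluates to 0.
Run set: n1, n2, n4, n5, n6, n8 (6 run).
Changed values: x4, n1, n2, n4, n5, n6, n8.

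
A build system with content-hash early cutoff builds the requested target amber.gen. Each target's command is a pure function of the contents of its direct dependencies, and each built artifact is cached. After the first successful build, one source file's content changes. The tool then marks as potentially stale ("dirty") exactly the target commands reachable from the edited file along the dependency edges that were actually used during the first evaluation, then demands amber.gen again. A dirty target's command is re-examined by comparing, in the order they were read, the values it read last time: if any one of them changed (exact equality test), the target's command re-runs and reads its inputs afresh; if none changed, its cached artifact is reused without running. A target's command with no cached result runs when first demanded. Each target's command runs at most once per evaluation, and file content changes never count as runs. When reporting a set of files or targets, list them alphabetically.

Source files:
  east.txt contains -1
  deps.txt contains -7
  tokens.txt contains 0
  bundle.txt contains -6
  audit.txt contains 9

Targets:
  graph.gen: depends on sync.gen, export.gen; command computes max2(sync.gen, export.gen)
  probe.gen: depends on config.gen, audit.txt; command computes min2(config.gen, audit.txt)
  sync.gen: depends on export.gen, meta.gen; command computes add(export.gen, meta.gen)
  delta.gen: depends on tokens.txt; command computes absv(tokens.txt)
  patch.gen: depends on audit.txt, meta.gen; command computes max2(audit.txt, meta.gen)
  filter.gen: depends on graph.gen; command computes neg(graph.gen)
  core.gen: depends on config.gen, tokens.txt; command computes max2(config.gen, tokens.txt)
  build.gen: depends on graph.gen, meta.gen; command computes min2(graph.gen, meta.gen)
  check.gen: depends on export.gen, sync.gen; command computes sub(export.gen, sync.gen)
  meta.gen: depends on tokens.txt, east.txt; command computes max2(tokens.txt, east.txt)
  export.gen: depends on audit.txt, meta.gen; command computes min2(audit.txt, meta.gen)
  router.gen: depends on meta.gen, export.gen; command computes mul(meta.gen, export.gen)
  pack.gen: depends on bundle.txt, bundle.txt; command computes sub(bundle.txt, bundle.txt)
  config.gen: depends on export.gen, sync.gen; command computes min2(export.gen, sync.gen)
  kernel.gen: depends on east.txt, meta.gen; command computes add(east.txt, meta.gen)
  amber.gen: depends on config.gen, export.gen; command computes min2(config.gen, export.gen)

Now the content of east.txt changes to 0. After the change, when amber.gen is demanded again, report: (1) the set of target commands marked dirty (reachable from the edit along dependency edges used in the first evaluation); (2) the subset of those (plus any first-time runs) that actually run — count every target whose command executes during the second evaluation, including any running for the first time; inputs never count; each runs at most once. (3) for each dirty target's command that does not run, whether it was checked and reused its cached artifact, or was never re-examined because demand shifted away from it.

Marked dirty: amber.gen, config.gen, export.gen, meta.gen, sync.gen.
Target commands that run: meta.gen — 1 in total.
Checked but reused from cache: amber.gen, config.gen, export.gen, sync.gen.
Key observation: the change is absorbed at meta.gen — it re-runs but produces the same value, and the output's value is unchanged.

First evaluation (everything demanded from the output):
  meta.gen = max2(0, -1) = 0
  export.gen = min2(9, 0) = 0
  sync.gen = add(0, 0) = 0
  config.gen = min2(0, 0) = 0
  amber.gen = min2(0, 0) = 0

Propagation after the edit:
  meta.gen: runs — east.txt -1->0; result 0 (same value as before).
  export.gen: checked — values it read are unchanged (audit.txt unchanged, meta.gen unchanged); reused cached 0 without running.
  sync.gen: checked — values it read are unchanged (export.gen unchanged, meta.gen unchanged); reused cached 0 without running.
  config.gen: checked — values it read are unchanged (export.gen unchanged, sync.gen unchanged); reused cached 0 without running.
  amber.gen: checked — values it read are unchanged (config.gen unchanged, export.gen unchanged); reused cached 0 without running.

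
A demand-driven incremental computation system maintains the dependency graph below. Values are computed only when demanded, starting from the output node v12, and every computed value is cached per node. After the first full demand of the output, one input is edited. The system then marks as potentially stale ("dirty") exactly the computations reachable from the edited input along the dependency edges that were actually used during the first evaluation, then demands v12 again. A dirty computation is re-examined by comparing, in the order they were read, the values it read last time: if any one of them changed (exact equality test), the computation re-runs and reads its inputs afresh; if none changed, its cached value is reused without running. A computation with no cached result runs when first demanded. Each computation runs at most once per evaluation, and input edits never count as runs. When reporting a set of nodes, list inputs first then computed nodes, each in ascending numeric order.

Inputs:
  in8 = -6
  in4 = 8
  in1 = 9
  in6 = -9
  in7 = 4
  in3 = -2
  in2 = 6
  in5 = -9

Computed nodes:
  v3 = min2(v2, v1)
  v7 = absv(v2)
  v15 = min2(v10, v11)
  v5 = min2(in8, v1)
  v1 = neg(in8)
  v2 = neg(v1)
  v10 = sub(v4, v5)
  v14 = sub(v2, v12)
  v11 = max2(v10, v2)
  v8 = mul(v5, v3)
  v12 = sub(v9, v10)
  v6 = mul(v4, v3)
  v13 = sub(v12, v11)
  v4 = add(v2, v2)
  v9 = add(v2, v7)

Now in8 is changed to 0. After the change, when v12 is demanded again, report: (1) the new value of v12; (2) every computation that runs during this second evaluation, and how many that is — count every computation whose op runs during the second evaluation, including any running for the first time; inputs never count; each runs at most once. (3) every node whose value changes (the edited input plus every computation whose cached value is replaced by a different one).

New value of v12: 0.
Computations that run: v1, v2, v4, v5, v7, v9, v10, v12 — 8 in total.
Values that change: in8, v1, v2, v4, v5, v7, v10, v12.

First evaluation (everything demanded from the output):
  v1 = neg(-6) = 6
  v2 = neg(6) = -6
  v4 = add(-6, -6) = -12
  v5 = min2(-6, 6) = -6
  v7 = absv(-6) = 6
  v9 = add(-6, 6) = 0
  v10 = sub(-12, -6) = -6
  v12 = sub(0, -6) = 6

Propagation after the edit:
  v1: runs — in8 -6->0; result 0.
  v2: runs — v1 6->0; result 0.
  v4: runs — v2 -6->0; v2 -6->0; result 0.
  v5: runs — in8 -6->0; v1 6->0; result 0.
  v7: runs — v2 -6->0; result 0.
  v9: runs — v2 -6->0; v7 6->0; result 0 (same value as before).
  v10: runs — v4 -12->0; v5 -6->0; result 0.
  v12: runs — v10 -6->0; result 0.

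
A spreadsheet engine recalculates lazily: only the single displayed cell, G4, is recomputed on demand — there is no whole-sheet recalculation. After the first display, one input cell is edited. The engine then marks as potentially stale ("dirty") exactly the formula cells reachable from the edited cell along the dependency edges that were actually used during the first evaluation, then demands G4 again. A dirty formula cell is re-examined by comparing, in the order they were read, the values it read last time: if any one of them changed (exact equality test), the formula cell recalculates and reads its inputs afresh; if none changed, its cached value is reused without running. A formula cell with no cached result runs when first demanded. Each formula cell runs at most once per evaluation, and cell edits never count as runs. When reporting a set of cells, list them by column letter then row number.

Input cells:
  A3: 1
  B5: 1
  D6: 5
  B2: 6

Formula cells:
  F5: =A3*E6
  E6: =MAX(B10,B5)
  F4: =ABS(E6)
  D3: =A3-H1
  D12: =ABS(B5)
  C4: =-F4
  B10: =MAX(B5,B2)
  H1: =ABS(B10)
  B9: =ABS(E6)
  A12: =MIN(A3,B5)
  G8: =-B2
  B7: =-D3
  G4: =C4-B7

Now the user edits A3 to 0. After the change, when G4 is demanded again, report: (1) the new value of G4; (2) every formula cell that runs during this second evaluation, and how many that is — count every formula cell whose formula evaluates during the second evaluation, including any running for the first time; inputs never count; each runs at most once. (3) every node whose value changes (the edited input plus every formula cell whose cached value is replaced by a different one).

First evaluation (everything demanded from the output):
  B10 = MAX(1, 6) = 6
  E6 = MAX(6, 1) = 6
  F4 = ABS(6) = 6
  C4 = -(6) = -6
  H1 = ABS(6) = 6
  D3 = 1 - 6 = -5
  B7 = -(-5) = 5
  G4 = -6 - 5 = -11

Propagation after the edit:
  D3: runs — A3 1->0; result -6.
  B7: runs — D3 -5->-6; result 6.
  G4: runs — B7 5->6; result -12.

New value of G4: -12.
Formula cells that run: B7, D3, G4 — 3 in total.
Values that change: A3, B7, D3, G4.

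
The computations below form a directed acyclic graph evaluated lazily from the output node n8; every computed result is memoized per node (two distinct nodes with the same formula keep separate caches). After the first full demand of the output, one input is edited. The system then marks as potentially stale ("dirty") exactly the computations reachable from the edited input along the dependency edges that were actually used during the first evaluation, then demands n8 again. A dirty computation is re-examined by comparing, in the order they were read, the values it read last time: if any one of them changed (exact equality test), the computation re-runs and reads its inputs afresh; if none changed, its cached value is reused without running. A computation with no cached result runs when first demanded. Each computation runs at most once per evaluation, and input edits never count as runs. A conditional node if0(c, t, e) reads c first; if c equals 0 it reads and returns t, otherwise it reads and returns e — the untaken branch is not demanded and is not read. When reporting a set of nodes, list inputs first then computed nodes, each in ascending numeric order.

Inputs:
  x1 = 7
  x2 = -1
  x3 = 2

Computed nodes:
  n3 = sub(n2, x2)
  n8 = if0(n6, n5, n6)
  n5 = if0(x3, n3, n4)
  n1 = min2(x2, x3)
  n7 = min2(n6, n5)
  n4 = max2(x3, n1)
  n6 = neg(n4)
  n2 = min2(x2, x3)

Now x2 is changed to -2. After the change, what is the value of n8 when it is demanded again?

First demand of the output computes:
  n1 = min2(-1, 2) = -1
  n4 = max2(2, -1) = 2
  n6 = neg(2) = -2
  n8 = if0(n6=-2 -> else branch n6) = -2

After the edit, cleaning proceeds:
  n1: a read changed (x2 -1->-2) — executes, giving -2.
  n4: a read changed (n1 -1->-2) — executes, giving 2 — identical to its old value.
  n6: dirty, but its reads are unchanged (n4 unchanged); cached -2 stands.
  n8: dirty, but its reads are unchanged (n6 unchanged, n6 unchanged); cached -2 stands.

Note the absorption at n4: it re-runs yet its value is the same, leaving the output's value untouched.

Demanding n8 again yields -2.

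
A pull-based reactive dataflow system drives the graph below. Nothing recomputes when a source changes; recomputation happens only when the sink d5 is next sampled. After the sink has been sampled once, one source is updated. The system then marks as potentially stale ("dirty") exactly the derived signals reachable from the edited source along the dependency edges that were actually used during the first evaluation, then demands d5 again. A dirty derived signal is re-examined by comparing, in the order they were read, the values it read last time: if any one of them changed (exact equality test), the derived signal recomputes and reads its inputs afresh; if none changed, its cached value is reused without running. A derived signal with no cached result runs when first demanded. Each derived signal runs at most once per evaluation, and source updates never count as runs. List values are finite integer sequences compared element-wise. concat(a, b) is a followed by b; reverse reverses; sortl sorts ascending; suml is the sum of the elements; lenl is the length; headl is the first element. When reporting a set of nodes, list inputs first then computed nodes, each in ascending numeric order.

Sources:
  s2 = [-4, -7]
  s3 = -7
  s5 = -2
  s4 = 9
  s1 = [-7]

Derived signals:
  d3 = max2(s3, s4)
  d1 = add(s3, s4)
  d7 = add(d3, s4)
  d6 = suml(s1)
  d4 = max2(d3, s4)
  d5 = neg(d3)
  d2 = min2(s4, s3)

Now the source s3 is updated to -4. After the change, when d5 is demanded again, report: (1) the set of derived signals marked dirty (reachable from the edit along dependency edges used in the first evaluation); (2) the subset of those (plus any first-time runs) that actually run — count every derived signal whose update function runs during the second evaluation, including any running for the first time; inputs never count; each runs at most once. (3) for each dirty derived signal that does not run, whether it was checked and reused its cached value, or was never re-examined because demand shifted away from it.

Marked dirty: d3, d5.
Derived signals that run: d3 — 1 in total.
Checked but reused from cache: d5.
Key observation: the change is absorbed at d3 — it re-runs but produces the same value, and the output's value is unchanged.

First evaluation (everything demanded from the output):
  d3 = max2(-7, 9) = 9
  d5 = neg(9) = -9

Propagation after the edit:
  d3: runs — s3 -7->-4; result 9 (same value as before).
  d5: checked — values it read are unchanged (d3 unchanged); reused cached -9 without running.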